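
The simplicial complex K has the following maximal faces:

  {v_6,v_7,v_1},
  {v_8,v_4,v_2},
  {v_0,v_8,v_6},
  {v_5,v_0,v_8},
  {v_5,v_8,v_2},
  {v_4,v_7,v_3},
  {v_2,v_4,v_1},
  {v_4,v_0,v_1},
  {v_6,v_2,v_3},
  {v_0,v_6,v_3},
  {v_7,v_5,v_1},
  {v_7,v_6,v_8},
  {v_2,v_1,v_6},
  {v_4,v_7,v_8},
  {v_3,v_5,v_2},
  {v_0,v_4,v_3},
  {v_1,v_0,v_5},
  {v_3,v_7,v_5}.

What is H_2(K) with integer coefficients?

Take the total order v_0 < v_1 < v_2 < v_3 < v_4 < v_5 < v_6 < v_7 < v_8 on the vertex set. Then K (dimension 2) consists of the simplices:

  0-simplices (9): [v_0], [v_1], [v_2], [v_3], [v_4], [v_5], [v_6], [v_7], [v_8]
  1-simplices (27): (27 of them)
  2-simplices (18): (18 of them)

Hence C_0 ≅ Z^9, C_1 ≅ Z^27, C_2 ≅ Z^18.

Boundary ∂_1: C_1 → C_0 sends each edge [p,q] (with p < q) to q − p. For instance
  ∂[v_2,v_8] = [v_8] − [v_2].
As a 9×27 matrix over Z this has rank 8, with invariant factors (1,1,1,1,1,1,1,1).

The boundary map ∂_2: C_2 → C_1 acts by ∂[p,q,r] = [q,r] − [p,r] + [p,q]. For instance
  ∂[v_1,v_6,v_7] = [v_6,v_7] − [v_1,v_7] + [v_1,v_6],
  ∂[v_1,v_2,v_6] = [v_2,v_6] − [v_1,v_6] + [v_1,v_2].
As a 27×18 matrix over Z this has rank 17, with invariant factors (1,1,1,1,1,1,1,1,1,1,1,1,1,1,1,1,1).

Now H_k = ker ∂_k / im ∂_{k+1}, so:

  H_2: rank ker ∂_2 − rank ∂_3 = (18 − 17) − 0 = 1, and there is no ∂_3, so H_2 = Z.

H_2 ≅ Z.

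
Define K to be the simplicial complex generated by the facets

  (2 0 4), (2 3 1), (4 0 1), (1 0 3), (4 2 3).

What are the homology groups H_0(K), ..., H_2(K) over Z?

H_0 ≅ Z,  H_1 ≅ Z,  H_2 = 0.

Order the vertices as 0 < 1 < 2 < 3 < 4. Listing each simplex with vertices in this order, K has dimension 2 with simplices:

  0-simplices (5): [0], [1], [2], [3], [4]
  1-simplices (10): [0,1], [0,2], [0,3], [0,4], [1,2], [1,3], [1,4], [2,3], [2,4], [3,4]
  2-simplices (5): [0,1,3], [0,1,4], [0,2,4], [1,2,3], [2,3,4]

Hence C_0 ≅ Z^5, C_1 ≅ Z^10, C_2 ≅ Z^5.

The boundary map ∂_1: C_1 → C_0 sends each edge [p,q] (with p < q) to q − p.
As a 5×10 matrix over Z this has rank 4, with invariant factors (1,1,1,1).

The boundary map ∂_2: C_2 → C_1 sends each 2-simplex [p,q,r] to [q,r] − [p,r] + [p,q]. For instance
  ∂[0,2,4] = [2,4] − [0,4] + [0,2],
  ∂[2,3,4] = [3,4] − [2,4] + [2,3].
The 10×5 boundary matrix has rank 5 and Smith normal form diag(1,1,1,1,1).

Reading off H_k = ker ∂_k / im ∂_{k+1}:

  H_0: rank C_0 − rank ∂_1 = 5 − 4 = 1, and the invariant factors of ∂_1 are all 1, so H_0 = Z.
  H_1: rank ker ∂_1 − rank ∂_2 = (10 − 4) − 5 = 1, and the invariant factors of ∂_2 are all 1, so H_1 = Z.
  H_2: rank ker ∂_2 − rank ∂_3 = (5 − 5) − 0 = 0, and there is no ∂_3, so H_2 = 0.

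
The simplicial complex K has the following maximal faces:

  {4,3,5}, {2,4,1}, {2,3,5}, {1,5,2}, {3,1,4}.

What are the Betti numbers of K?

We work with the vertex ordering 1 < 2 < 3 < 4 < 5. The simplices of K, each written with vertices in increasing order, are:

  0-simplices (5): [1], [2], [3], [4], [5]
  1-simplices (10): [1,2], [1,3], [1,4], [1,5], [2,3], [2,4], [2,5], [3,4], [3,5], [4,5]
  2-simplices (5): [1,2,4], [1,2,5], [1,3,4], [2,3,5], [3,4,5]

Hence C_0 ≅ Z^5, C_1 ≅ Z^10, C_2 ≅ Z^5.

∂_1: C_1 → C_0 is given by ∂[p,q] = [q] − [p]. For instance
  ∂[3,4] = [4] − [3].
As a 5×10 matrix over Z this has rank 4, with invariant factors (1,1,1,1).

Boundary ∂_2: C_2 → C_1 maps a triangle to the signed sum of its edges. For instance
  ∂[3,4,5] = [4,5] − [3,5] + [3,4],
  ∂[1,2,5] = [2,5] − [1,5] + [1,2].
The 10×5 boundary matrix has rank 5 and Smith normal form diag(1,1,1,1,1).

Reading off H_k = ker ∂_k / im ∂_{k+1}:

  H_0: rank C_0 − rank ∂_1 = 5 − 4 = 1, and the invariant factors of ∂_1 are all 1, so H_0 = Z.
  H_1: rank ker ∂_1 − rank ∂_2 = (10 − 4) − 5 = 1, and the invariant factors of ∂_2 are all 1, so H_1 = Z.
  H_2: rank ker ∂_2 − rank ∂_3 = (5 − 5) − 0 = 0, and there is no ∂_3, so H_2 = 0.

Hence the Betti numbers are b_0 = 1, b_1 = 1, b_2 = 0.

b_0 = 1, b_1 = 1, b_2 = 0.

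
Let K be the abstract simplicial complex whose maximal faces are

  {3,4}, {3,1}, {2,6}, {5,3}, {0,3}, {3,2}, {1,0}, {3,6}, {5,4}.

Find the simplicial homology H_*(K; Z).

Fix the vertex order 0 < 1 < 2 < 3 < 4 < 5 < 6 and write every simplex with vertices in increasing order. Then dim K = 1 and the simplices of K are:

  0-simplices (7): [0], [1], [2], [3], [4], [5], [6]
  1-simplices (9): [0,1], [0,3], [1,3], [2,3], [2,6], [3,4], [3,5], [3,6], [4,5]

Hence C_0 ≅ Z^7, C_1 ≅ Z^9.

Boundary ∂_1: C_1 → C_0 sends each edge [p,q] (with p < q) to q − p. For instance
  ∂[0,1] = [1] − [0].
This gives a 7×9 integer matrix of rank 6; reducing to Smith normal form yields diagonal entries (1,1,1,1,1,1).

From H_k ≅ ker(∂_k) / im(∂_{k+1}) we obtain:

  H_0: rank C_0 − rank ∂_1 = 7 − 6 = 1, and the invariant factors of ∂_1 are all 1, so H_0 = Z.
  H_1: rank ker ∂_1 − rank ∂_2 = (9 − 6) − 0 = 3, and there is no ∂_2, so H_1 = Z^3.

H_0 ≅ Z,  H_1 ≅ Z^3.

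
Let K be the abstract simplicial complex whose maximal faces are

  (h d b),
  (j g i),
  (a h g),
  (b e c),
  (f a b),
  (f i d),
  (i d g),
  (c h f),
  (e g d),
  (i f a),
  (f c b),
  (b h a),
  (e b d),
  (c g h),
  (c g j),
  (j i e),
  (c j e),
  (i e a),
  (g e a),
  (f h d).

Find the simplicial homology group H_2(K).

K has 10 vertices, 30 edges, 20 triangles.
rank ∂_2 = 20, rank ∂_3 = 0 ⇒ b_2 = 20 − 20 − 0 = 0. So H_2 = 0.

H_2 ≅ 0.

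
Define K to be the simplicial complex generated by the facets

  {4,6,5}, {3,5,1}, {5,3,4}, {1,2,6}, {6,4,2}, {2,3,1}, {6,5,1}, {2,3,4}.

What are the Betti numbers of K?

We work with the vertex ordering 1 < 2 < 3 < 4 < 5 < 6. The simplices of K, each written with vertices in increasing order, are:

  0-simplices (6): [1], [2], [3], [4], [5], [6]
  1-simplices (12): [1,2], [1,3], [1,5], [1,6], [2,3], [2,4], [2,6], [3,4], [3,5], [4,5], [4,6], [5,6]
  2-simplices (8): [1,2,3], [1,2,6], [1,3,5], [1,5,6], [2,3,4], [2,4,6], [3,4,5], [4,5,6]

Hence C_0 ≅ Z^6, C_1 ≅ Z^12, C_2 ≅ Z^8.

The boundary map ∂_1: C_1 → C_0 is given by ∂[p,q] = [q] − [p]. For instance
  ∂[3,4] = [4] − [3].
The 6×12 boundary matrix has rank 5 and Smith normal form diag(1,1,1,1,1).

Boundary ∂_2: C_2 → C_1 sends each 2-simplex [p,q,r] to [q,r] − [p,r] + [p,q]. For instance
  ∂[1,5,6] = [5,6] − [1,6] + [1,5],
  ∂[1,3,5] = [3,5] − [1,5] + [1,3].
This gives a 12×8 integer matrix of rank 7; reducing to Smith normal form yields diagonal entries (1,1,1,1,1,1,1).

Computing H_k = (kernel of ∂_k) / (image of ∂_{k+1}):

  H_0: rank C_0 − rank ∂_1 = 6 − 5 = 1, and the invariant factors of ∂_1 are all 1, so H_0 = Z.
  H_1: rank ker ∂_1 − rank ∂_2 = (12 − 5) − 7 = 0, and the invariant factors of ∂_2 are all 1, so H_1 = 0.
  H_2: rank ker ∂_2 − rank ∂_3 = (8 − 7) − 0 = 1, and there is no ∂_3, so H_2 = Z.

Hence the Betti numbers are b_0 = 1, b_1 = 0, b_2 = 1.

b_0 = 1, b_1 = 0, b_2 = 1.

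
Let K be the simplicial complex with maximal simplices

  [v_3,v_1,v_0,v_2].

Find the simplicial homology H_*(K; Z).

Order the vertices as v_0 < v_1 < v_2 < v_3. Listing each simplex with vertices in this order, K has dimension 3 with simplices:

  0-simplices (4): [v_0], [v_1], [v_2], [v_3]
  1-simplices (6): [v_0,v_1], [v_0,v_2], [v_0,v_3], [v_1,v_2], [v_1,v_3], [v_2,v_3]
  2-simplices (4): [v_0,v_1,v_2], [v_0,v_1,v_3], [v_0,v_2,v_3], [v_1,v_2,v_3]
  3-simplices (1): [v_0,v_1,v_2,v_3]

so the chain groups are C_0 ≅ Z^4, C_1 ≅ Z^6, C_2 ≅ Z^4, C_3 ≅ Z^1.

Boundary ∂_1: C_1 → C_0 sends each edge [p,q] (with p < q) to q − p. For instance
  ∂[v_1,v_3] = [v_3] − [v_1].
The 4×6 boundary matrix has rank 3 and Smith normal form diag(1,1,1).

Boundary ∂_2: C_2 → C_1 acts by ∂[p,q,r] = [q,r] − [p,r] + [p,q]. For instance
  ∂[v_0,v_1,v_3] = [v_1,v_3] − [v_0,v_3] + [v_0,v_1],
  ∂[v_0,v_1,v_2] = [v_1,v_2] − [v_0,v_2] + [v_0,v_1].
The 6×4 boundary matrix has rank 3 and Smith normal form diag(1,1,1).

∂_3: C_3 → C_2 sends each 3-simplex σ to the alternating sum Σ_i (−1)^i (σ with its i-th vertex removed). For instance
  ∂[v_0,v_1,v_2,v_3] = [v_1,v_2,v_3] − [v_0,v_2,v_3] + [v_0,v_1,v_3] − [v_0,v_1,v_2].
As a 4×1 matrix over Z this has rank 1, with invariant factors (1).

From H_k ≅ ker(∂_k) / im(∂_{k+1}) we obtain:

  H_0: rank C_0 − rank ∂_1 = 4 − 3 = 1, and the invariant factors of ∂_1 are all 1, so H_0 ≅ Z.
  H_1: rank ker ∂_1 − rank ∂_2 = (6 − 3) − 3 = 0, and the invariant factors of ∂_2 are all 1, so H_1 ≅ 0.
  H_2: rank ker ∂_2 − rank ∂_3 = (4 − 3) − 1 = 0, and the invariant factors of ∂_3 are all 1, so H_2 ≅ 0.
  H_3: rank ker ∂_3 − rank ∂_4 = (1 − 1) − 0 = 0, and there is no ∂_4, so H_3 ≅ 0.

H_0 ≅ Z,  H_1 = 0,  H_2 = 0,  H_3 = 0.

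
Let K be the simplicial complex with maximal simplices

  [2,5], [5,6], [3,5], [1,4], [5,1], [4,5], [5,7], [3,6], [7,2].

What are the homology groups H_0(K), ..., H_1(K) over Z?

H_0 = Z,  H_1 = Z^3.

Order the vertices as 1 < 2 < 3 < 4 < 5 < 6 < 7. Listing each simplex with vertices in this order, K has dimension 1 with simplices:

  0-simplices (7): [1], [2], [3], [4], [5], [6], [7]
  1-simplices (9): [1,4], [1,5], [2,5], [2,7], [3,5], [3,6], [4,5], [5,6], [5,7]

giving chain groups C_0 ≅ Z^7, C_1 ≅ Z^9.

Boundary ∂_1: C_1 → C_0 maps an edge to its endpoints' difference, ∂[p,q] = q − p. For instance
  ∂[1,4] = [4] − [1].
The 7×9 boundary matrix has rank 6 and Smith normal form diag(1,1,1,1,1,1).

Now H_k = ker ∂_k / im ∂_{k+1}, so:

  H_0: rank C_0 − rank ∂_1 = 7 − 6 = 1, and the invariant factors of ∂_1 are all 1, so H_0 = Z.
  H_1: rank ker ∂_1 − rank ∂_2 = (9 − 6) − 0 = 3, and there is no ∂_2, so H_1 = Z^3.

As a check, the Euler characteristic is 7 − 9 = -2, which agrees with 1 − 3 = -2.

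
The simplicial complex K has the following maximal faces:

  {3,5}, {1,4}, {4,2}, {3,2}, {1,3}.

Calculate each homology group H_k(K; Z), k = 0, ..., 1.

H_0 = Z,  H_1 = Z.

Take the total order 1 < 2 < 3 < 4 < 5 on the vertex set. Then K (dimension 1) consists of the simplices:

  0-simplices (5): [1], [2], [3], [4], [5]
  1-simplices (5): [1,3], [1,4], [2,3], [2,4], [3,5]

giving chain groups C_0 ≅ Z^5, C_1 ≅ Z^5.

The boundary map ∂_1: C_1 → C_0 sends each edge [p,q] (with p < q) to q − p. For instance
  ∂[2,3] = [3] − [2].
The resulting 5×5 matrix has rank 4, and its Smith normal form has invariant factors (1,1,1,1).

Reading off H_k = ker ∂_k / im ∂_{k+1}:

  H_0: rank C_0 − rank ∂_1 = 5 − 4 = 1, and the invariant factors of ∂_1 are all 1, so H_0 = Z.
  H_1: rank ker ∂_1 − rank ∂_2 = (5 − 4) − 0 = 1, and there is no ∂_2, so H_1 = Z.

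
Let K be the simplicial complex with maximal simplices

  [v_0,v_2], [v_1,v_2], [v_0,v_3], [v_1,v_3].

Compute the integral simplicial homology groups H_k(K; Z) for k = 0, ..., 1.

Take the total order v_0 < v_1 < v_2 < v_3 on the vertex set. Then K (dimension 1) consists of the simplices:

  0-simplices (4): [v_0], [v_1], [v_2], [v_3]
  1-simplices (4): [v_0,v_2], [v_0,v_3], [v_1,v_2], [v_1,v_3]

Hence C_0 ≅ Z^4, C_1 ≅ Z^4.

Boundary ∂_1: C_1 → C_0 is given by ∂[p,q] = [q] − [p]. For instance
  ∂[v_0,v_3] = [v_3] − [v_0].
This gives a 4×4 integer matrix of rank 3; reducing to Smith normal form yields diagonal entries (1,1,1).

From H_k ≅ ker(∂_k) / im(∂_{k+1}) we obtain:

  H_0: rank C_0 − rank ∂_1 = 4 − 3 = 1, and the invariant factors of ∂_1 are all 1, so H_0 = Z.
  H_1: rank ker ∂_1 − rank ∂_2 = (4 − 3) − 0 = 1, and there is no ∂_2, so H_1 = Z.

As a check, the Euler characteristic is 4 − 4 = 0, which agrees with 1 − 1 = 0.

H_0 = Z,  H_1 = Z.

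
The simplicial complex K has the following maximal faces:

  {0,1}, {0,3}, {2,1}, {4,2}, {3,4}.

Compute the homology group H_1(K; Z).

Take the total order 0 < 1 < 2 < 3 < 4 on the vertex set. Then K (dimension 1) consists of the simplices:

  0-simplices (5): [0], [1], [2], [3], [4]
  1-simplices (5): [0,1], [0,3], [1,2], [2,4], [3,4]

giving chain groups C_0 ≅ Z^5, C_1 ≅ Z^5.

The boundary map ∂_1: C_1 → C_0 sends each edge [p,q] (with p < q) to q − p. For instance
  ∂[0,1] = [1] − [0].
This gives a 5×5 integer matrix of rank 4; reducing to Smith normal form yields diagonal entries (1,1,1,1).

From H_k ≅ ker(∂_k) / im(∂_{k+1}) we obtain:

  H_1: rank ker ∂_1 − rank ∂_2 = (5 − 4) − 0 = 1, and there is no ∂_2, so H_1 ≅ Z.

H_1 ≅ Z.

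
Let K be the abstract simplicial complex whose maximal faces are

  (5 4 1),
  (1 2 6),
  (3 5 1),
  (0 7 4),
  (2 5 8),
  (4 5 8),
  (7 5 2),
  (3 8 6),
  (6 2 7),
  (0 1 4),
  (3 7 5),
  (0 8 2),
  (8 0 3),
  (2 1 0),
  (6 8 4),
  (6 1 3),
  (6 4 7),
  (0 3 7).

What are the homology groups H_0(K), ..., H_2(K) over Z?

H_0 ≅ Z,  H_1 ≅ Z^2,  H_2 ≅ Z.

Take the total order 0 < 1 < 2 < 3 < 4 < 5 < 6 < 7 < 8 on the vertex set. Then K (dimension 2) consists of the simplices:

  0-simplices (9): [0], [1], [2], [3], [4], [5], [6], [7], [8]
  1-simplices (27): (27 of them)
  2-simplices (18): [0,1,2], [0,1,4], [0,2,8], [0,3,7], [0,3,8], [0,4,7], [1,2,6], [1,3,5], [1,3,6], [1,4,5], [2,5,7], [2,5,8], [2,6,7], [3,5,7], [3,6,8], [4,5,8], [4,6,7], [4,6,8]

giving chain groups C_0 ≅ Z^9, C_1 ≅ Z^27, C_2 ≅ Z^18.

Boundary ∂_1: C_1 → C_0 maps an edge to its endpoints' difference, ∂[p,q] = q − p. For instance
  ∂[1,4] = [4] − [1].
The 9×27 boundary matrix has rank 8 and Smith normal form diag(1,1,1,1,1,1,1,1).

The boundary map ∂_2: C_2 → C_1 maps a triangle to the signed sum of its edges. For instance
  ∂[0,2,8] = [2,8] − [0,8] + [0,2],
  ∂[2,5,8] = [5,8] − [2,8] + [2,5].
The 27×18 boundary matrix has rank 17 and Smith normal form diag(1,1,1,1,1,1,1,1,1,1,1,1,1,1,1,1,1).

Now H_k = ker ∂_k / im ∂_{k+1}, so:

  H_0: rank C_0 − rank ∂_1 = 9 − 8 = 1, and the invariant factors of ∂_1 are all 1, so H_0 ≅ Z.
  H_1: rank ker ∂_1 − rank ∂_2 = (27 − 8) − 17 = 2, and the invariant factors of ∂_2 are all 1, so H_1 ≅ Z^2.
  H_2: rank ker ∂_2 − rank ∂_3 = (18 − 17) − 0 = 1, and there is no ∂_3, so H_2 ≅ Z.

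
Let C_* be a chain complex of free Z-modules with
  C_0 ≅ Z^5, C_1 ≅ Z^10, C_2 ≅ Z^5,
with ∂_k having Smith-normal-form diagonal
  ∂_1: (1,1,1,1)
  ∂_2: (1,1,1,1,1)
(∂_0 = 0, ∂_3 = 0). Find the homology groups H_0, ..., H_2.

H_0 ≅ Z,  H_1 ≅ Z,  H_2 = 0.

H_0: b_0 = 5 − 0 − 4 = 1; torsion from ∂_1 factors > 1: none. So H_0 ≅ Z.
H_1: b_1 = 10 − 4 − 5 = 1; torsion from ∂_2 factors > 1: none. So H_1 ≅ Z.
H_2: b_2 = 5 − 5 − 0 = 0; torsion from ∂_3 factors > 1: none. So H_2 ≅ 0.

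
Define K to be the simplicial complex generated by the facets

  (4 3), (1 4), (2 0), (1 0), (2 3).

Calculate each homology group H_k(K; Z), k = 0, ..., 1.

Fix the vertex order 0 < 1 < 2 < 3 < 4 and write every simplex with vertices in increasing order. Then dim K = 1 and the simplices of K are:

  0-simplices (5): [0], [1], [2], [3], [4]
  1-simplices (5): [0,1], [0,2], [1,4], [2,3], [3,4]

Hence C_0 ≅ Z^5, C_1 ≅ Z^5.

∂_1: C_1 → C_0 is given by ∂[p,q] = [q] − [p].
The resulting 5×5 matrix has rank 4, and its Smith normal form has invariant factors (1,1,1,1).

Now H_k = ker ∂_k / im ∂_{k+1}, so:

  H_0: rank C_0 − rank ∂_1 = 5 − 4 = 1, and the invariant factors of ∂_1 are all 1, so H_0 = Z.
  H_1: rank ker ∂_1 − rank ∂_2 = (5 − 4) − 0 = 1, and there is no ∂_2, so H_1 = Z.

As a check, the Euler characteristic is 5 − 5 = 0, which agrees with 1 − 1 = 0.

H_0 ≅ Z,  H_1 ≅ Z.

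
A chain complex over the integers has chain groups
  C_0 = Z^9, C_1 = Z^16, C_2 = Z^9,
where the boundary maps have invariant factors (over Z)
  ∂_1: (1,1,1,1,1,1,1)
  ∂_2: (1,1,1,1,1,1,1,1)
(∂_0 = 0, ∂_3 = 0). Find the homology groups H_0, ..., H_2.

H_0 = Z^2,  H_1 = Z,  H_2 = Z.

H_0: b_0 = 9 − 0 − 7 = 2; torsion from ∂_1 factors > 1: none. So H_0 = Z^2.
H_1: b_1 = 16 − 7 − 8 = 1; torsion from ∂_2 factors > 1: none. So H_1 = Z.
H_2: b_2 = 9 − 8 − 0 = 1; torsion from ∂_3 factors > 1: none. So H_2 = Z.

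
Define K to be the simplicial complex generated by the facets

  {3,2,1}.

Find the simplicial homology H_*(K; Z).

H_0 ≅ Z,  H_1 = 0,  H_2 = 0.

Order the vertices as 1 < 2 < 3. Listing each simplex with vertices in this order, K has dimension 2 with simplices:

  0-simplices (3): [1], [2], [3]
  1-simplices (3): [1,2], [1,3], [2,3]
  2-simplices (1): [1,2,3]

so the chain groups are C_0 ≅ Z^3, C_1 ≅ Z^3, C_2 ≅ Z^1.

∂_1: C_1 → C_0 is given by ∂[p,q] = [q] − [p].
The resulting 3×3 matrix has rank 2, and its Smith normal form has invariant factors (1,1).

Boundary ∂_2: C_2 → C_1 acts by ∂[p,q,r] = [q,r] − [p,r] + [p,q]. For instance
  ∂[1,2,3] = [2,3] − [1,3] + [1,2].
The resulting 3×1 matrix has rank 1, and its Smith normal form has invariant factors (1).

From H_k ≅ ker(∂_k) / im(∂_{k+1}) we obtain:

  H_0: rank C_0 − rank ∂_1 = 3 − 2 = 1, and the invariant factors of ∂_1 are all 1, so H_0 = Z.
  H_1: rank ker ∂_1 − rank ∂_2 = (3 − 2) − 1 = 0, and the invariant factors of ∂_2 are all 1, so H_1 = 0.
  H_2: rank ker ∂_2 − rank ∂_3 = (1 − 1) − 0 = 0, and there is no ∂_3, so H_2 = 0.

(K is a triangulation of the 2-simplex.)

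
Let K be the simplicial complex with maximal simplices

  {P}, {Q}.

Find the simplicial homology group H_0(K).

H_0 = Z^2.

Order the vertices as P < Q. Listing each simplex with vertices in this order, K has dimension 0 with simplices:

  0-simplices (2): P, Q

so the chain groups are C_0 ≅ Z^2.

Reading off H_k = ker ∂_k / im ∂_{k+1}:

  H_0: rank C_0 − rank ∂_1 = 2 − 0 = 2, and there is no ∂_1, so H_0 = Z^2.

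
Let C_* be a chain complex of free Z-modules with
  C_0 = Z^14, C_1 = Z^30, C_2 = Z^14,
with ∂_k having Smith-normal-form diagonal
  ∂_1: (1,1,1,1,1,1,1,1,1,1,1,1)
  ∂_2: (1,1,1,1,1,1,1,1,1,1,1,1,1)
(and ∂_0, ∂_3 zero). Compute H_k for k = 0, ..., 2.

H_0 = Z^2,  H_1 = Z^5,  H_2 = Z.

H_0: b_0 = 14 − 0 − 12 = 2; torsion from ∂_1 factors > 1: none. So H_0 = Z^2.
H_1: b_1 = 30 − 12 − 13 = 5; torsion from ∂_2 factors > 1: none. So H_1 = Z^5.
H_2: b_2 = 14 − 13 − 0 = 1; torsion from ∂_3 factors > 1: none. So H_2 = Z.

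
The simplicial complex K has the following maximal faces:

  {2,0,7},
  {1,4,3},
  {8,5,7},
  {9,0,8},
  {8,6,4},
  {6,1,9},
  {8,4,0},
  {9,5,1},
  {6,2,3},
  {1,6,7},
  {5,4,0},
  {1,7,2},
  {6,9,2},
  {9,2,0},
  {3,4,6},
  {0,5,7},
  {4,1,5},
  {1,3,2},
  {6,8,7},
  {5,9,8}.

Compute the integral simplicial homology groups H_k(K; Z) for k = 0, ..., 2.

H_0 ≅ Z,  H_1 ≅ Z × Z/2,  H_2 = 0.

Order the vertices as 0 < 1 < 2 < 3 < 4 < 5 < 6 < 7 < 8 < 9. Listing each simplex with vertices in this order, K has dimension 2 with simplices:

  0-simplices (10): [0], [1], [2], [3], [4], [5], [6], [7], [8], [9]
  1-simplices (30): (30 of them)
  2-simplices (20): (20 of them)

giving chain groups C_0 ≅ Z^10, C_1 ≅ Z^30, C_2 ≅ Z^20.

The boundary map ∂_1: C_1 → C_0 maps an edge to its endpoints' difference, ∂[p,q] = q − p.
As a 10×30 matrix over Z this has rank 9, with invariant factors (1,1,1,1,1,1,1,1,1).

∂_2: C_2 → C_1 sends each 2-simplex [p,q,r] to [q,r] − [p,r] + [p,q]. For instance
  ∂[1,2,3] = [2,3] − [1,3] + [1,2],
  ∂[1,3,4] = [3,4] − [1,4] + [1,3].
As a 30×20 matrix over Z this has rank 20, with invariant factors (1,1,1,1,1,1,1,1,1,1,1,1,1,1,1,1,1,1,1,2).

Now H_k = ker ∂_k / im ∂_{k+1}, so:

  H_0: rank C_0 − rank ∂_1 = 10 − 9 = 1, and the invariant factors of ∂_1 are all 1, so H_0 = Z.
  H_1: rank ker ∂_1 − rank ∂_2 = (30 − 9) − 20 = 1, and ∂_2 has invariant factor 2 > 1, so H_1 = Z × Z/2.
  H_2: rank ker ∂_2 − rank ∂_3 = (20 − 20) − 0 = 0, and there is no ∂_3, so H_2 = 0.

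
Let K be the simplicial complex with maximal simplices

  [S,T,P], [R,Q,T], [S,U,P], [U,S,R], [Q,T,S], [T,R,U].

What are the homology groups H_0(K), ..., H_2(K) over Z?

H_0 = Z,  H_1 = Z,  H_2 = 0.

K has 6 vertices, 12 edges, 6 triangles.
rank ∂_0 = 0, rank ∂_1 = 5 ⇒ b_0 = 6 − 0 − 5 = 1; all invariant factors of ∂_1 are 1 so no torsion. So H_0 ≅ Z.
rank ∂_1 = 5, rank ∂_2 = 6 ⇒ b_1 = 12 − 5 − 6 = 1; all invariant factors of ∂_2 are 1 so no torsion. So H_1 ≅ Z.
rank ∂_2 = 6, rank ∂_3 = 0 ⇒ b_2 = 6 − 6 − 0 = 0. So H_2 ≅ 0.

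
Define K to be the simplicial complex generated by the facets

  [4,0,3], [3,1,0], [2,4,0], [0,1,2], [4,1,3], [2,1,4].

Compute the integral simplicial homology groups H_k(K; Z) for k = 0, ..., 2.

We work with the vertex ordering 0 < 1 < 2 < 3 < 4. The simplices of K, each written with vertices in increasing order, are:

  0-simplices (5): [0], [1], [2], [3], [4]
  1-simplices (9): [0,1], [0,2], [0,3], [0,4], [1,2], [1,3], [1,4], [2,4], [3,4]
  2-simplices (6): [0,1,2], [0,1,3], [0,2,4], [0,3,4], [1,2,4], [1,3,4]

so the chain groups are C_0 ≅ Z^5, C_1 ≅ Z^9, C_2 ≅ Z^6.

∂_1: C_1 → C_0 maps an edge to its endpoints' difference, ∂[p,q] = q − p. For instance
  ∂[0,1] = [1] − [0].
As a 5×9 matrix over Z this has rank 4, with invariant factors (1,1,1,1).

∂_2: C_2 → C_1 acts by ∂[p,q,r] = [q,r] − [p,r] + [p,q]. For instance
  ∂[0,1,2] = [1,2] − [0,2] + [0,1],
  ∂[1,2,4] = [2,4] − [1,4] + [1,2].
The 9×6 boundary matrix has rank 5 and Smith normal form diag(1,1,1,1,1).

Reading off H_k = ker ∂_k / im ∂_{k+1}:

  H_0: rank C_0 − rank ∂_1 = 5 − 4 = 1, and the invariant factors of ∂_1 are all 1, so H_0 ≅ Z.
  H_1: rank ker ∂_1 − rank ∂_2 = (9 − 4) − 5 = 0, and the invariant factors of ∂_2 are all 1, so H_1 ≅ 0.
  H_2: rank ker ∂_2 − rank ∂_3 = (6 − 5) − 0 = 1, and there is no ∂_3, so H_2 ≅ Z.

H_0 ≅ Z,  H_1 = 0,  H_2 ≅ Z.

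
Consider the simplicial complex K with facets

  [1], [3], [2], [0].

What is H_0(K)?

Take the total order 0 < 1 < 2 < 3 on the vertex set. Then K (dimension 0) consists of the simplices:

  0-simplices (4): [0], [1], [2], [3]

giving chain groups C_0 ≅ Z^4.

Computing H_k = (kernel of ∂_k) / (image of ∂_{k+1}):

  H_0: rank C_0 − rank ∂_1 = 4 − 0 = 4, and there is no ∂_1, so H_0 ≅ Z^4.

(K is a triangulation of a set of 4 points.)

H_0 ≅ Z^4.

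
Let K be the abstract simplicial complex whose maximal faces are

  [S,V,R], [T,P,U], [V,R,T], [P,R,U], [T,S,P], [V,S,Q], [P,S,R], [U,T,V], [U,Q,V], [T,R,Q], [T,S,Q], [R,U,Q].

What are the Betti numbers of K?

Fix the vertex order P < Q < R < S < T < U < V and write every simplex with vertices in increasing order. Then dim K = 2 and the simplices of K are:

  0-simplices (7): P, Q, R, S, T, U, V
  1-simplices (18): PR, PS, PT, PU, QR, QS, QT, QU, QV, RS, RT, RU, RV, ST, SV, TU, TV, UV
  2-simplices (12): PRS, PRU, PST, PTU, QRT, QRU, QST, QSV, QUV, RSV, RTV, TUV

Hence C_0 ≅ Z^7, C_1 ≅ Z^18, C_2 ≅ Z^12.

∂_1: C_1 → C_0 maps an edge to its endpoints' difference, ∂[p,q] = q − p. For instance
  ∂QT = T − Q.
This gives a 7×18 integer matrix of rank 6; reducing to Smith normal form yields diagonal entries (1,1,1,1,1,1).

The boundary map ∂_2: C_2 → C_1 sends each 2-simplex [p,q,r] to [q,r] − [p,r] + [p,q]. For instance
  ∂PRU = RU − PU + PR,
  ∂QRU = RU − QU + QR.
The 18×12 boundary matrix has rank 12 and Smith normal form diag(1,1,1,1,1,1,1,1,1,1,1,2).

Now H_k = ker ∂_k / im ∂_{k+1}, so:

  H_0: rank C_0 − rank ∂_1 = 7 − 6 = 1, and the invariant factors of ∂_1 are all 1, so H_0 ≅ Z.
  H_1: rank ker ∂_1 − rank ∂_2 = (18 − 6) − 12 = 0, and ∂_2 has invariant factor 2 > 1, so H_1 ≅ Z/2Z.
  H_2: rank ker ∂_2 − rank ∂_3 = (12 − 12) − 0 = 0, and there is no ∂_3, so H_2 ≅ 0.

Hence the Betti numbers are b_0 = 1, b_1 = 0, b_2 = 0.

b_0 = 1, b_1 = 0, b_2 = 0.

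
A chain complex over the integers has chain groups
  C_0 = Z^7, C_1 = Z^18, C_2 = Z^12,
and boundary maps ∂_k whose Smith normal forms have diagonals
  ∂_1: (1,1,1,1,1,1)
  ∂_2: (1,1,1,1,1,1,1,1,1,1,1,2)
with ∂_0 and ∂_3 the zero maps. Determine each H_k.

H_0 ≅ Z,  H_1 ≅ Z_2,  H_2 = 0.

H_0: b_0 = 7 − 0 − 6 = 1; torsion from ∂_1 factors > 1: none. So H_0 ≅ Z.
H_1: b_1 = 18 − 6 − 12 = 0; torsion from ∂_2 factors > 1: [2]. So H_1 ≅ Z_2.
H_2: b_2 = 12 − 12 − 0 = 0; torsion from ∂_3 factors > 1: none. So H_2 ≅ 0.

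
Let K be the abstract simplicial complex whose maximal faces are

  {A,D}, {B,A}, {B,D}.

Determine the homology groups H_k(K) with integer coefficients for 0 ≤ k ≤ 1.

H_0 = Z,  H_1 = Z.

Fix the vertex order A < B < D and write every simplex with vertices in increasing order. Then dim K = 1 and the simplices of K are:

  0-simplices (3): A, B, D
  1-simplices (3): AB, AD, BD

so the chain groups are C_0 ≅ Z^3, C_1 ≅ Z^3.

The boundary map ∂_1: C_1 → C_0 maps an edge to its endpoints' difference, ∂[p,q] = q − p. For instance
  ∂BD = D − B.
This gives a 3×3 integer matrix of rank 2; reducing to Smith normal form yields diagonal entries (1,1).

From H_k ≅ ker(∂_k) / im(∂_{k+1}) we obtain:

  H_0: rank C_0 − rank ∂_1 = 3 − 2 = 1, and the invariant factors of ∂_1 are all 1, so H_0 = Z.
  H_1: rank ker ∂_1 − rank ∂_2 = (3 − 2) − 0 = 1, and there is no ∂_2, so H_1 = Z.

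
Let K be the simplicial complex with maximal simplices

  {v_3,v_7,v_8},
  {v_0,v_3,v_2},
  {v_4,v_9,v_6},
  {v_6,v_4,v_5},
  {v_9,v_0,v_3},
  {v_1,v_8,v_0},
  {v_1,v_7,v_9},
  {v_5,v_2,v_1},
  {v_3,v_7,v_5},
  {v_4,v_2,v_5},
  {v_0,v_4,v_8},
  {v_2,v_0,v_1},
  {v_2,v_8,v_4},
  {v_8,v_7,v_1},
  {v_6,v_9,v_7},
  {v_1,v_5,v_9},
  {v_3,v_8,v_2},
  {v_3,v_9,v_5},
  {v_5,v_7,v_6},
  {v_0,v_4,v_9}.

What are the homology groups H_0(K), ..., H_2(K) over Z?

K has 10 vertices, 30 edges, 20 triangles.
rank ∂_0 = 0, rank ∂_1 = 9 ⇒ b_0 = 10 − 0 − 9 = 1; all invariant factors of ∂_1 are 1 so no torsion. So H_0 = Z.
rank ∂_1 = 9, rank ∂_2 = 20 ⇒ b_1 = 30 − 9 − 20 = 1; ∂_2 has invariant factor(s) [2] giving torsion. So H_1 = Z ⊕ Z/2.
rank ∂_2 = 20, rank ∂_3 = 0 ⇒ b_2 = 20 − 20 − 0 = 0. So H_2 = 0.

H_0 ≅ Z,  H_1 ≅ Z ⊕ Z/2,  H_2 = 0.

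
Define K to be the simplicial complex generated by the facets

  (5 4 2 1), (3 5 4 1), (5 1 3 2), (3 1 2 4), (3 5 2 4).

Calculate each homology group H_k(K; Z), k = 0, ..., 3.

H_0 ≅ Z,  H_1 = 0,  H_2 = 0,  H_3 ≅ Z.

Fix the vertex order 1 < 2 < 3 < 4 < 5 and write every simplex with vertices in increasing order. Then dim K = 3 and the simplices of K are:

  0-simplices (5): [1], [2], [3], [4], [5]
  1-simplices (10): [1,2], [1,3], [1,4], [1,5], [2,3], [2,4], [2,5], [3,4], [3,5], [4,5]
  2-simplices (10): [1,2,3], [1,2,4], [1,2,5], [1,3,4], [1,3,5], [1,4,5], [2,3,4], [2,3,5], [2,4,5], [3,4,5]
  3-simplices (5): [1,2,3,4], [1,2,3,5], [1,2,4,5], [1,3,4,5], [2,3,4,5]

giving chain groups C_0 ≅ Z^5, C_1 ≅ Z^10, C_2 ≅ Z^10, C_3 ≅ Z^5.

∂_1: C_1 → C_0 is given by ∂[p,q] = [q] − [p]. For instance
  ∂[1,4] = [4] − [1].
The 5×10 boundary matrix has rank 4 and Smith normal form diag(1,1,1,1).

The boundary map ∂_2: C_2 → C_1 acts by ∂[p,q,r] = [q,r] − [p,r] + [p,q]. For instance
  ∂[2,3,5] = [3,5] − [2,5] + [2,3],
  ∂[3,4,5] = [4,5] − [3,5] + [3,4].
This gives a 10×10 integer matrix of rank 6; reducing to Smith normal form yields diagonal entries (1,1,1,1,1,1).

The boundary map ∂_3: C_3 → C_2 sends each 3-simplex σ to the alternating sum Σ_i (−1)^i (σ with its i-th vertex removed). For instance
  ∂[1,3,4,5] = [3,4,5] − [1,4,5] + [1,3,5] − [1,3,4],
  ∂[1,2,3,4] = [2,3,4] − [1,3,4] + [1,2,4] − [1,2,3].
The resulting 10×5 matrix has rank 4, and its Smith normal form has invariant factors (1,1,1,1).

From H_k ≅ ker(∂_k) / im(∂_{k+1}) we obtain:

  H_0: rank C_0 − rank ∂_1 = 5 − 4 = 1, and the invariant factors of ∂_1 are all 1, so H_0 ≅ Z.
  H_1: rank ker ∂_1 − rank ∂_2 = (10 − 4) − 6 = 0, and the invariant factors of ∂_2 are all 1, so H_1 ≅ 0.
  H_2: rank ker ∂_2 − rank ∂_3 = (10 − 6) − 4 = 0, and the invariant factors of ∂_3 are all 1, so H_2 ≅ 0.
  H_3: rank ker ∂_3 − rank ∂_4 = (5 − 4) − 0 = 1, and there is no ∂_4, so H_3 ≅ Z.

(K is a triangulation of the 3-sphere S^3.)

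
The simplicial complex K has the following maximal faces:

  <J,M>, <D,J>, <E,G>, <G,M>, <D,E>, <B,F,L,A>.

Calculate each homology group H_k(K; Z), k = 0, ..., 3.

H_0 ≅ Z^2,  H_1 ≅ Z,  H_2 = 0,  H_3 = 0.

Order the vertices as A < B < D < E < F < G < J < L < M. Listing each simplex with vertices in this order, K has dimension 3 with simplices:

  0-simplices (9): A, B, D, E, F, G, J, L, M
  1-simplices (11): AB, AF, AL, BF, BL, DE, DJ, EG, FL, GM, JM
  2-simplices (4): ABF, ABL, AFL, BFL
  3-simplices (1): ABFL

giving chain groups C_0 ≅ Z^9, C_1 ≅ Z^11, C_2 ≅ Z^4, C_3 ≅ Z^1.

∂_1: C_1 → C_0 maps an edge to its endpoints' difference, ∂[p,q] = q − p.
The 9×11 boundary matrix has rank 7 and Smith normal form diag(1,1,1,1,1,1,1).

The boundary map ∂_2: C_2 → C_1 acts by ∂[p,q,r] = [q,r] − [p,r] + [p,q]. For instance
  ∂AFL = FL − AL + AF,
  ∂BFL = FL − BL + BF.
The 11×4 boundary matrix has rank 3 and Smith normal form diag(1,1,1).

∂_3: C_3 → C_2 sends each 3-simplex σ to the alternating sum Σ_i (−1)^i (σ with its i-th vertex removed). For instance
  ∂ABFL = BFL − AFL + ABL − ABF.
As a 4×1 matrix over Z this has rank 1, with invariant factors (1).

Computing H_k = (kernel of ∂_k) / (image of ∂_{k+1}):

  H_0: rank C_0 − rank ∂_1 = 9 − 7 = 2, and the invariant factors of ∂_1 are all 1, so H_0 = Z^2.
  H_1: rank ker ∂_1 − rank ∂_2 = (11 − 7) − 3 = 1, and the invariant factors of ∂_2 are all 1, so H_1 = Z.
  H_2: rank ker ∂_2 − rank ∂_3 = (4 − 3) − 1 = 0, and the invariant factors of ∂_3 are all 1, so H_2 = 0.
  H_3: rank ker ∂_3 − rank ∂_4 = (1 − 1) − 0 = 0, and there is no ∂_4, so H_3 = 0.

As a check, the Euler characteristic is 9 − 11 + 4 − 1 = 1, which agrees with 2 − 1 + 0 − 0 = 1.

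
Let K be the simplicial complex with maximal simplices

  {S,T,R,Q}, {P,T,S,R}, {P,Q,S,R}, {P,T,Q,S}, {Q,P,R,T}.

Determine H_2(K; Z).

K has 5 vertices, 10 edges, 10 triangles, 5 3-simplices.
rank ∂_2 = 6, rank ∂_3 = 4 ⇒ b_2 = 10 − 6 − 4 = 0; all invariant factors of ∂_3 are 1 so no torsion. So H_2 = 0.

H_2 = 0.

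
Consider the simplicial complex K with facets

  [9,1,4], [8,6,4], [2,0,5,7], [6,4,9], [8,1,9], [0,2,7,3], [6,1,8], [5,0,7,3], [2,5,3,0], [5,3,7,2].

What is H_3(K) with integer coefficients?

Order the vertices as 0 < 1 < 2 < 3 < 4 < 5 < 6 < 7 < 8 < 9. Listing each simplex with vertices in this order, K has dimension 3 with simplices:

  0-simplices (10): [0], [1], [2], [3], [4], [5], [6], [7], [8], [9]
  1-simplices (20): [0,2], [0,3], [0,5], [0,7], [1,4], [1,6], [1,8], [1,9], [2,3], [2,5], [2,7], [3,5], [3,7], [4,6], [4,8], [4,9], [5,7], [6,8], [6,9], [8,9]
  2-simplices (15): [0,2,3], [0,2,5], [0,2,7], [0,3,5], [0,3,7], [0,5,7], [1,4,9], [1,6,8], [1,8,9], [2,3,5], [2,3,7], [2,5,7], [3,5,7], [4,6,8], [4,6,9]
  3-simplices (5): [0,2,3,5], [0,2,3,7], [0,2,5,7], [0,3,5,7], [2,3,5,7]

Hence C_0 ≅ Z^10, C_1 ≅ Z^20, C_2 ≅ Z^15, C_3 ≅ Z^5.

∂_1: C_1 → C_0 maps an edge to its endpoints' difference, ∂[p,q] = q − p. For instance
  ∂[6,8] = [8] − [6].
The resulting 10×20 matrix has rank 8, and its Smith normal form has invariant factors (1,1,1,1,1,1,1,1).

∂_2: C_2 → C_1 acts by ∂[p,q,r] = [q,r] − [p,r] + [p,q]. For instance
  ∂[0,3,7] = [3,7] − [0,7] + [0,3],
  ∂[0,2,5] = [2,5] − [0,5] + [0,2].
The 20×15 boundary matrix has rank 11 and Smith normal form diag(1,1,1,1,1,1,1,1,1,1,1).

The boundary map ∂_3: C_3 → C_2 sends each 3-simplex σ to the alternating sum Σ_i (−1)^i (σ with its i-th vertex removed). For instance
  ∂[0,2,3,5] = [2,3,5] − [0,3,5] + [0,2,5] − [0,2,3],
  ∂[2,3,5,7] = [3,5,7] − [2,5,7] + [2,3,7] − [2,3,5].
This gives a 15×5 integer matrix of rank 4; reducing to Smith normal form yields diagonal entries (1,1,1,1).

Now H_k = ker ∂_k / im ∂_{k+1}, so:

  H_3: rank ker ∂_3 − rank ∂_4 = (5 − 4) − 0 = 1, and there is no ∂_4, so H_3 = Z.

H_3 = Z.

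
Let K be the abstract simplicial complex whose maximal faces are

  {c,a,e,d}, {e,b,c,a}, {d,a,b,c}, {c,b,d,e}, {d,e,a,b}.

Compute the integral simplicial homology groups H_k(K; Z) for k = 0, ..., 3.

H_0 ≅ Z,  H_1 = 0,  H_2 = 0,  H_3 ≅ Z.

Order the vertices as a < b < c < d < e. Listing each simplex with vertices in this order, K has dimension 3 with simplices:

  0-simplices (5): a, b, c, d, e
  1-simplices (10): ab, ac, ad, ae, bc, bd, be, cd, ce, de
  2-simplices (10): abc, abd, abe, acd, ace, ade, bcd, bce, bde, cde
  3-simplices (5): abcd, abce, abde, acde, bcde

Hence C_0 ≅ Z^5, C_1 ≅ Z^10, C_2 ≅ Z^10, C_3 ≅ Z^5.

Boundary ∂_1: C_1 → C_0 is given by ∂[p,q] = [q] − [p]. For instance
  ∂cd = d − c.
The resulting 5×10 matrix has rank 4, and its Smith normal form has invariant factors (1,1,1,1).

Boundary ∂_2: C_2 → C_1 maps a triangle to the signed sum of its edges. For instance
  ∂cde = de − ce + cd,
  ∂acd = cd − ad + ac.
The 10×10 boundary matrix has rank 6 and Smith normal form diag(1,1,1,1,1,1).

∂_3: C_3 → C_2 sends each 3-simplex σ to the alternating sum Σ_i (−1)^i (σ with its i-th vertex removed). For instance
  ∂acde = cde − ade + ace − acd,
  ∂abcd = bcd − acd + abd − abc.
As a 10×5 matrix over Z this has rank 4, with invariant factors (1,1,1,1).

Now H_k = ker ∂_k / im ∂_{k+1}, so:

  H_0: rank C_0 − rank ∂_1 = 5 − 4 = 1, and the invariant factors of ∂_1 are all 1, so H_0 = Z.
  H_1: rank ker ∂_1 − rank ∂_2 = (10 − 4) − 6 = 0, and the invariant factors of ∂_2 are all 1, so H_1 = 0.
  H_2: rank ker ∂_2 − rank ∂_3 = (10 − 6) − 4 = 0, and the invariant factors of ∂_3 are all 1, so H_2 = 0.
  H_3: rank ker ∂_3 − rank ∂_4 = (5 − 4) − 0 = 1, and there is no ∂_4, so H_3 = Z.

(K is a triangulation of the 3-sphere S^3.)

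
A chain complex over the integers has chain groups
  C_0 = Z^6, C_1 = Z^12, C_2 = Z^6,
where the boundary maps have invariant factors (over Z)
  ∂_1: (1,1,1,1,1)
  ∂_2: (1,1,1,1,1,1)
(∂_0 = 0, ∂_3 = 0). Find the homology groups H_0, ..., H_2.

H_0: b_0 = 6 − 0 − 5 = 1; torsion from ∂_1 factors > 1: none. So H_0 = Z.
H_1: b_1 = 12 − 5 − 6 = 1; torsion from ∂_2 factors > 1: none. So H_1 = Z.
H_2: b_2 = 6 − 6 − 0 = 0; torsion from ∂_3 factors > 1: none. So H_2 = 0.

H_0 = Z,  H_1 = Z,  H_2 = 0.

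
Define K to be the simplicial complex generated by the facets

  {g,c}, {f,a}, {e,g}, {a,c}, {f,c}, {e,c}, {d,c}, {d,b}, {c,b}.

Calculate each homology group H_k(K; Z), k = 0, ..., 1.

Fix the vertex order a < b < c < d < e < f < g and write every simplex with vertices in increasing order. Then dim K = 1 and the simplices of K are:

  0-simplices (7): a, b, c, d, e, f, g
  1-simplices (9): ac, af, bc, bd, cd, ce, cf, cg, eg

giving chain groups C_0 ≅ Z^7, C_1 ≅ Z^9.

Boundary ∂_1: C_1 → C_0 sends each edge [p,q] (with p < q) to q − p. For instance
  ∂cf = f − c.
The 7×9 boundary matrix has rank 6 and Smith normal form diag(1,1,1,1,1,1).

Computing H_k = (kernel of ∂_k) / (image of ∂_{k+1}):

  H_0: rank C_0 − rank ∂_1 = 7 − 6 = 1, and the invariant factors of ∂_1 are all 1, so H_0 ≅ Z.
  H_1: rank ker ∂_1 − rank ∂_2 = (9 − 6) − 0 = 3, and there is no ∂_2, so H_1 ≅ Z^3.

H_0 ≅ Z,  H_1 ≅ Z^3.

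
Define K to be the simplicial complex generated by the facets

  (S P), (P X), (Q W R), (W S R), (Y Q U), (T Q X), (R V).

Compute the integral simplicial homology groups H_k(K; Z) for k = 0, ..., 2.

Fix the vertex order P < Q < R < S < T < U < V < W < X < Y and write every simplex with vertices in increasing order. Then dim K = 2 and the simplices of K are:

  0-simplices (10): P, Q, R, S, T, U, V, W, X, Y
  1-simplices (14): PS, PX, QR, QT, QU, QW, QX, QY, RS, RV, RW, SW, TX, UY
  2-simplices (4): QRW, QTX, QUY, RSW

giving chain groups C_0 ≅ Z^10, C_1 ≅ Z^14, C_2 ≅ Z^4.

The boundary map ∂_1: C_1 → C_0 maps an edge to its endpoints' difference, ∂[p,q] = q − p. For instance
  ∂QY = Y − Q.
The resulting 10×14 matrix has rank 9, and its Smith normal form has invariant factors (1,1,1,1,1,1,1,1,1).

The boundary map ∂_2: C_2 → C_1 maps a triangle to the signed sum of its edges. For instance
  ∂RSW = SW − RW + RS,
  ∂QTX = TX − QX + QT.
As a 14×4 matrix over Z this has rank 4, with invariant factors (1,1,1,1).

Now H_k = ker ∂_k / im ∂_{k+1}, so:

  H_0: rank C_0 − rank ∂_1 = 10 − 9 = 1, and the invariant factors of ∂_1 are all 1, so H_0 ≅ Z.
  H_1: rank ker ∂_1 − rank ∂_2 = (14 − 9) − 4 = 1, and the invariant factors of ∂_2 are all 1, so H_1 ≅ Z.
  H_2: rank ker ∂_2 − rank ∂_3 = (4 − 4) − 0 = 0, and there is no ∂_3, so H_2 ≅ 0.

H_0 = Z,  H_1 = Z,  H_2 = 0.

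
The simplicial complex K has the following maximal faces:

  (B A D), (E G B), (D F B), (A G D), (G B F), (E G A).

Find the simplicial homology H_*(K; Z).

H_0 = Z,  H_1 = Z,  H_2 = 0.

We work with the vertex ordering A < B < D < E < F < G. The simplices of K, each written with vertices in increasing order, are:

  0-simplices (6): A, B, D, E, F, G
  1-simplices (12): AB, AD, AE, AG, BD, BE, BF, BG, DF, DG, EG, FG
  2-simplices (6): ABD, ADG, AEG, BDF, BEG, BFG

Hence C_0 ≅ Z^6, C_1 ≅ Z^12, C_2 ≅ Z^6.

∂_1: C_1 → C_0 maps an edge to its endpoints' difference, ∂[p,q] = q − p.
This gives a 6×12 integer matrix of rank 5; reducing to Smith normal form yields diagonal entries (1,1,1,1,1).

∂_2: C_2 → C_1 maps a triangle to the signed sum of its edges. For instance
  ∂BDF = DF − BF + BD,
  ∂ADG = DG − AG + AD.
The resulting 12×6 matrix has rank 6, and its Smith normal form has invariant factors (1,1,1,1,1,1).

Reading off H_k = ker ∂_k / im ∂_{k+1}:

  H_0: rank C_0 − rank ∂_1 = 6 − 5 = 1, and the invariant factors of ∂_1 are all 1, so H_0 = Z.
  H_1: rank ker ∂_1 − rank ∂_2 = (12 − 5) − 6 = 1, and the invariant factors of ∂_2 are all 1, so H_1 = Z.
  H_2: rank ker ∂_2 − rank ∂_3 = (6 − 6) − 0 = 0, and there is no ∂_3, so H_2 = 0.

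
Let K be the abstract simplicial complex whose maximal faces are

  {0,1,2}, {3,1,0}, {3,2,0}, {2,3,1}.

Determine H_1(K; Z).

H_1 ≅ 0.

Order the vertices as 0 < 1 < 2 < 3. Listing each simplex with vertices in this order, K has dimension 2 with simplices:

  0-simplices (4): [0], [1], [2], [3]
  1-simplices (6): [0,1], [0,2], [0,3], [1,2], [1,3], [2,3]
  2-simplices (4): [0,1,2], [0,1,3], [0,2,3], [1,2,3]

so the chain groups are C_0 ≅ Z^4, C_1 ≅ Z^6, C_2 ≅ Z^4.

∂_1: C_1 → C_0 sends each edge [p,q] (with p < q) to q − p.
The resulting 4×6 matrix has rank 3, and its Smith normal form has invariant factors (1,1,1).

The boundary map ∂_2: C_2 → C_1 sends each 2-simplex [p,q,r] to [q,r] − [p,r] + [p,q]. For instance
  ∂[1,2,3] = [2,3] − [1,3] + [1,2],
  ∂[0,1,2] = [1,2] − [0,2] + [0,1].
This gives a 6×4 integer matrix of rank 3; reducing to Smith normal form yields diagonal entries (1,1,1).

From H_k ≅ ker(∂_k) / im(∂_{k+1}) we obtain:

  H_1: rank ker ∂_1 − rank ∂_2 = (6 − 3) − 3 = 0, and the invariant factors of ∂_2 are all 1, so H_1 ≅ 0.

(K is a triangulation of the 2-sphere S^2.)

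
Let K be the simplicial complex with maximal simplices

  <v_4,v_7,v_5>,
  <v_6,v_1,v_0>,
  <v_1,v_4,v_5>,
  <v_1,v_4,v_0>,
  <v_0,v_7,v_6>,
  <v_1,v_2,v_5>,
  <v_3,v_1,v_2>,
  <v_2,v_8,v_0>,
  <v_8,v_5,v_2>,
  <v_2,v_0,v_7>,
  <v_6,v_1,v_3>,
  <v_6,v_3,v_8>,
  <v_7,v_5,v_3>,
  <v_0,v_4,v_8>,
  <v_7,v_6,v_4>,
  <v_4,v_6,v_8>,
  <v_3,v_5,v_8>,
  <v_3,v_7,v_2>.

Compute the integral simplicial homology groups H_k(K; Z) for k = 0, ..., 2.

Take the total order v_0 < v_1 < v_2 < v_3 < v_4 < v_5 < v_6 < v_7 < v_8 on the vertex set. Then K (dimension 2) consists of the simplices:

  0-simplices (9): [v_0], [v_1], [v_2], [v_3], [v_4], [v_5], [v_6], [v_7], [v_8]
  1-simplices (27): (27 of them)
  2-simplices (18): (18 of them)

so the chain groups are C_0 ≅ Z^9, C_1 ≅ Z^27, C_2 ≅ Z^18.

Boundary ∂_1: C_1 → C_0 maps an edge to its endpoints' difference, ∂[p,q] = q − p.
The resulting 9×27 matrix has rank 8, and its Smith normal form has invariant factors (1,1,1,1,1,1,1,1).

Boundary ∂_2: C_2 → C_1 sends each 2-simplex [p,q,r] to [q,r] − [p,r] + [p,q]. For instance
  ∂[v_4,v_6,v_8] = [v_6,v_8] − [v_4,v_8] + [v_4,v_6],
  ∂[v_0,v_4,v_8] = [v_4,v_8] − [v_0,v_8] + [v_0,v_4].
The resulting 27×18 matrix has rank 18, and its Smith normal form has invariant factors (1,1,1,1,1,1,1,1,1,1,1,1,1,1,1,1,1,2).

Now H_k = ker ∂_k / im ∂_{k+1}, so:

  H_0: rank C_0 − rank ∂_1 = 9 − 8 = 1, and the invariant factors of ∂_1 are all 1, so H_0 ≅ Z.
  H_1: rank ker ∂_1 − rank ∂_2 = (27 − 8) − 18 = 1, and ∂_2 has invariant factor 2 > 1, so H_1 ≅ Z ⊕ Z/2.
  H_2: rank ker ∂_2 − rank ∂_3 = (18 − 18) − 0 = 0, and there is no ∂_3, so H_2 ≅ 0.

As a check, the Euler characteristic is 9 − 27 + 18 = 0, which agrees with 1 − 1 + 0 = 0.
(K is a triangulation of the Klein bottle.)

H_0 ≅ Z,  H_1 ≅ Z ⊕ Z/2,  H_2 = 0.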